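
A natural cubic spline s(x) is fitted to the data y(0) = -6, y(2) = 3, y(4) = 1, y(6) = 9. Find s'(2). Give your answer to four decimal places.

0.9000

Write σ_i for s''(x_i). With h_i = 2, 2, 2 and divided differences Δ_i = 9/2, -1, 4, the continuity of s' gives the tridiagonal system
  2·σ_0 + 8·σ_1 + 2·σ_2 = 6(Δ_1 - Δ_0) = -33
  2·σ_1 + 8·σ_2 + 2·σ_3 = 6(Δ_2 - Δ_1) = 30
Natural end conditions: σ_0 = σ_3 = 0.
Solving the tridiagonal system: σ_0 = 0, σ_1 = -27/5, σ_2 = 51/10, σ_3 = 0.
On [2, 4], s'(x) = b_1 + 2c_1·(x - 2) + 3d_1·(x - 2)² with b_1 = Δ_1 - h_1(2σ_1 + σ_2)/6 = 9/10, c_1 = σ_1/2 = -27/10, d_1 = (σ_2 - σ_1)/(6h_1) = 7/8. So s'(2) = 9/10.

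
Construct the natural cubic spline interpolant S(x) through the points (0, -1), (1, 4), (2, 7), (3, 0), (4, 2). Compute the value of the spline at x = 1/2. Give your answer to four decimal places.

1.3728

Put m_i = S'' at the i-th knot. Here h = (1, 1, 1, 1) and Δ = (5, 3, -7, 2), so the interior equations h_(i-1)·m_(i-1) + 2(h_(i-1)+h_i)·m_i + h_i·m_(i+1) = 6(Δ_i − Δ_(i-1)) read
  1·m_0 + 4·m_1 + 1·m_2 = 6(Δ_1 - Δ_0) = -12
  1·m_1 + 4·m_2 + 1·m_3 = 6(Δ_2 - Δ_1) = -60
  1·m_2 + 4·m_3 + 1·m_4 = 6(Δ_3 - Δ_2) = 54
Natural end conditions: m_0 = m_4 = 0.
Solving: m_0 = 0, m_1 = 57/28, m_2 = -141/7, m_3 = 519/28, m_4 = 0.
On [0, 1], S(x) = -1 + 261/56·x + 0·x² + 19/56·x³.
With x = 1/2: S(1/2) = 615/448.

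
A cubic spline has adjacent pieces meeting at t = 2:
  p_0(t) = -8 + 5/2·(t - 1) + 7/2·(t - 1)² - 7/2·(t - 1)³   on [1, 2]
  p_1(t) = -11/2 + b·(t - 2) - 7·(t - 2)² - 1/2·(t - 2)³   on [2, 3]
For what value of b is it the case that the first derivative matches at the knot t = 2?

-1

p_0'(t) = 5/2 + 7·(t - 1) - 21/2·(t - 1)², so p_0'(2) = -1. On the right, p_1'(2) = b, so b = -1.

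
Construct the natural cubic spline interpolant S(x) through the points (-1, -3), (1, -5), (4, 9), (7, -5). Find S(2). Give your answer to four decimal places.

-0.5656

Write M_i for S''(x_i). With h_i = 2, 3, 3 and divided differences Δ_i = -1, 14/3, -14/3, the continuity of S' gives the tridiagonal system
  2·M_0 + 10·M_1 + 3·M_2 = 6(Δ_1 - Δ_0) = 34
  3·M_1 + 12·M_2 + 3·M_3 = 6(Δ_2 - Δ_1) = -56
Natural end conditions: M_0 = M_3 = 0.
Solving: M_0 = 0, M_1 = 192/37, M_2 = -662/111, M_3 = 0.
On [1, 4], S(x) = -5 + 91/37·(x - 1) + 96/37·(x - 1)² - 619/999·(x - 1)³.
With (x - 1) = 1: S(2) = -565/999.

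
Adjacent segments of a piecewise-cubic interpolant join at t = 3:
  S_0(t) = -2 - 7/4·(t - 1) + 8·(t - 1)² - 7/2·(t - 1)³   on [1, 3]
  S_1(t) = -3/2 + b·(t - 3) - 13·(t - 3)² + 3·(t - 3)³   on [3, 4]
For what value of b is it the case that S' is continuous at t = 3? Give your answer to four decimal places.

S_0'(t) = -7/4 + 16·(t - 1) - 21/2·(t - 1)², so S_0'(3) = -47/4. On the right, S_1'(3) = b, so b = -47/4.

-11.7500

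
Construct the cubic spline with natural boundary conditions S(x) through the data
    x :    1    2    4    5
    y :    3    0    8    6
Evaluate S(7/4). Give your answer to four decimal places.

0.1963

Let M_i = S''(x_i). Step sizes h_i = 1, 2, 1; slopes of the chords Δ_i = (y_(i+1) - y_i)/h_i = -3, 4, -2.
  1·M_0 + 6·M_1 + 2·M_2 = 6(Δ_1 - Δ_0) = 42
  2·M_1 + 6·M_2 + 1·M_3 = 6(Δ_2 - Δ_1) = -36
Natural end conditions: M_0 = M_3 = 0.
Solving: M_0 = 0, M_1 = 81/8, M_2 = -75/8, M_3 = 0.
On [1, 2], S(x) = 3 - 75/16·(x - 1) + 0·(x - 1)² + 27/16·(x - 1)³.
With (x - 1) = 3/4: S(7/4) = 201/1024.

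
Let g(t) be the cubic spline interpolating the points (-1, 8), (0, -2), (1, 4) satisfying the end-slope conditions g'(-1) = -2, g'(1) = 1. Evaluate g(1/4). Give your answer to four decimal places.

Let M_i = g''(x_i). Step sizes h_i = 1, 1; slopes of the chords Δ_i = (y_(i+1) - y_i)/h_i = -10, 6.
  1·M_0 + 4·M_1 + 1·M_2 = 6(Δ_1 - Δ_0) = 96
Clamped end conditions give two more equations: 2h_0·M_0 + h_0·M_1 = 6(Δ_0 - g'(-1)) = -48 and h_1·M_1 + 2h_1·M_2 = 6(g'(1) - Δ_1) = -30.
Solving the tridiagonal system: M_0 = -93/2, M_1 = 45, M_2 = -75/2.
On [0, 1], g(t) = -2 - 11/4·t + 45/2·t² - 55/4·t³.
With t = 1/4: g(1/4) = -383/256.

-1.4961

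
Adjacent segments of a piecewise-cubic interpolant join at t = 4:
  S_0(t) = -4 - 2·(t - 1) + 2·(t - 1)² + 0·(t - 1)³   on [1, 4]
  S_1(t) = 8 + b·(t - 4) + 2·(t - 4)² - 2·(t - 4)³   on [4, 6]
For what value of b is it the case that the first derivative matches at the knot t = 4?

10

S_0'(t) = -2 + 4·(t - 1) + 0·(t - 1)², so S_0'(4) = 10. On the right, S_1'(4) = b, so b = 10.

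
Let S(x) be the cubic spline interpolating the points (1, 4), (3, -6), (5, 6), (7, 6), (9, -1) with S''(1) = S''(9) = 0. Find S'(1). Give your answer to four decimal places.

With M_i denoting the second derivative at x_i, h_i = 2, 2, 2, 2, and Δ_i = (y_(i+1) − y_i)/h_i = -5, 6, 0, -7/2:
  2·M_0 + 8·M_1 + 2·M_2 = 6(Δ_1 - Δ_0) = 66
  2·M_1 + 8·M_2 + 2·M_3 = 6(Δ_2 - Δ_1) = -36
  2·M_2 + 8·M_3 + 2·M_4 = 6(Δ_3 - Δ_2) = -21
Natural end conditions: M_0 = M_4 = 0.
Forward elimination and back-substitution give M_0 = 0, M_1 = 159/16, M_2 = -27/4, M_3 = -15/16, M_4 = 0.
On [1, 3], S'(x) = b_0 + 2c_0·(x - 1) + 3d_0·(x - 1)² with b_0 = Δ_0 - h_0(2M_0 + M_1)/6 = -133/16, c_0 = M_0/2 = 0, d_0 = (M_1 - M_0)/(6h_0) = 53/64. So S'(1) = -133/16.

-8.3125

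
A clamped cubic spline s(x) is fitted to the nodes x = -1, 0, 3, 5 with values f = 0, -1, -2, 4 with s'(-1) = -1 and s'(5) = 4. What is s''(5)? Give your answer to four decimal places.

Write M_i for s''(x_i). With h_i = 1, 3, 2 and divided differences Δ_i = -1, -1/3, 3, the continuity of s' gives the tridiagonal system
  1·M_0 + 8·M_1 + 3·M_2 = 6(Δ_1 - Δ_0) = 4
  3·M_1 + 10·M_2 + 2·M_3 = 6(Δ_2 - Δ_1) = 20
Clamped end conditions give two more equations: 2h_0·M_0 + h_0·M_1 = 6(Δ_0 - s'(-1)) = 0 and h_2·M_2 + 2h_2·M_3 = 6(s'(5) - Δ_2) = 6.
Forward elimination and back-substitution give M_0 = 5/39, M_1 = -10/39, M_2 = 77/39, M_3 = 20/39.

0.5128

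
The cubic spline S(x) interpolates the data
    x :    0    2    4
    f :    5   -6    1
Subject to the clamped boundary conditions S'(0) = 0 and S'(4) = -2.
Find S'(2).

Let m_i = S''(x_i). Step sizes h_i = 2, 2; slopes of the chords Δ_i = (y_(i+1) - y_i)/h_i = -11/2, 7/2.
  2·m_0 + 8·m_1 + 2·m_2 = 6(Δ_1 - Δ_0) = 54
Clamped end conditions give two more equations: 2h_0·m_0 + h_0·m_1 = 6(Δ_0 - S'(0)) = -33 and h_1·m_1 + 2h_1·m_2 = 6(S'(4) - Δ_1) = -33.
Solving the tridiagonal system: m_0 = -31/2, m_1 = 29/2, m_2 = -31/2.
On [2, 4], S'(x) = b_1 + 2c_1·(x - 2) + 3d_1·(x - 2)² with b_1 = Δ_1 - h_1(2m_1 + m_2)/6 = -1, c_1 = m_1/2 = 29/4, d_1 = (m_2 - m_1)/(6h_1) = -5/2. So S'(2) = -1.

-1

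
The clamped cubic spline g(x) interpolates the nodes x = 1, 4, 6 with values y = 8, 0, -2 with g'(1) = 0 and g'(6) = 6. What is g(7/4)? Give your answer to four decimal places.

7.3547

With σ_i denoting the second derivative at x_i, h_i = 3, 2, and Δ_i = (y_(i+1) − y_i)/h_i = -8/3, -1:
  3·σ_0 + 10·σ_1 + 2·σ_2 = 6(Δ_1 - Δ_0) = 10
Clamped end conditions give two more equations: 2h_0·σ_0 + h_0·σ_1 = 6(Δ_0 - g'(1)) = -16 and h_1·σ_1 + 2h_1·σ_2 = 6(g'(6) - Δ_1) = 42.
Solving: σ_0 = -37/15, σ_1 = -2/5, σ_2 = 107/10.
On [1, 4], g(x) = 8 + 0·(x - 1) - 37/30·(x - 1)² + 31/270·(x - 1)³.
With (x - 1) = 3/4: g(7/4) = 4707/640.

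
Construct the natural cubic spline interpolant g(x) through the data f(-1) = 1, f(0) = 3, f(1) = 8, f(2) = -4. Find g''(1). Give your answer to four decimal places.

-28.4000

Let M_i = g''(x_i). Step sizes h_i = 1, 1, 1; slopes of the chords Δ_i = (y_(i+1) - y_i)/h_i = 2, 5, -12.
  1·M_0 + 4·M_1 + 1·M_2 = 6(Δ_1 - Δ_0) = 18
  1·M_1 + 4·M_2 + 1·M_3 = 6(Δ_2 - Δ_1) = -102
Natural end conditions: M_0 = M_3 = 0.
Solving: M_0 = 0, M_1 = 58/5, M_2 = -142/5, M_3 = 0.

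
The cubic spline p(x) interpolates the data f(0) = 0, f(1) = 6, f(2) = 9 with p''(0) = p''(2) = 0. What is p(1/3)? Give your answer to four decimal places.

Put m_i = p'' at the i-th knot. Here h = (1, 1) and Δ = (6, 3), so the interior equations h_(i-1)·m_(i-1) + 2(h_(i-1)+h_i)·m_i + h_i·m_(i+1) = 6(Δ_i − Δ_(i-1)) read
  1·m_0 + 4·m_1 + 1·m_2 = 6(Δ_1 - Δ_0) = -18
Natural end conditions: m_0 = m_2 = 0.
Forward elimination and back-substitution give m_0 = 0, m_1 = -9/2, m_2 = 0.
On [0, 1], p(x) = 0 + 27/4·x + 0·x² - 3/4·x³.
With x = 1/3: p(1/3) = 20/9.

2.2222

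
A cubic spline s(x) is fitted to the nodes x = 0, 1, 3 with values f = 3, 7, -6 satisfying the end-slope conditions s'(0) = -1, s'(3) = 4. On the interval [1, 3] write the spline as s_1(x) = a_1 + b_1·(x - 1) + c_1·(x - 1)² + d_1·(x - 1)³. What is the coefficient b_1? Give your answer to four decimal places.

0.4167

Let M_i = s''(x_i). Step sizes h_i = 1, 2; slopes of the chords Δ_i = (y_(i+1) - y_i)/h_i = 4, -13/2.
  1·M_0 + 6·M_1 + 2·M_2 = 6(Δ_1 - Δ_0) = -63
Clamped end conditions give two more equations: 2h_0·M_0 + h_0·M_1 = 6(Δ_0 - s'(0)) = 30 and h_1·M_1 + 2h_1·M_2 = 6(s'(3) - Δ_1) = 63.
Solving the tridiagonal system: M_0 = 163/6, M_1 = -73/3, M_2 = 335/12.
On [1, 3], with s_1(x) = a_1 + b_1·(x - 1) + c_1·(x - 1)² + d_1·(x - 1)³: c_1 = M_1/2 = -73/6, d_1 = (M_2 - M_1)/(6h_1) = 209/48, b_1 = Δ_1 - h_1(2M_1 + M_2)/6 = 5/12.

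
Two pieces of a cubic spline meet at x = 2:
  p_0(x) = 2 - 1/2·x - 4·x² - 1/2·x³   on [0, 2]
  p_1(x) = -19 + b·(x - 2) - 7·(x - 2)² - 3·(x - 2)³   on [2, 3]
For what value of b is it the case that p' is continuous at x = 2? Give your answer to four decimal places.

p_0'(x) = -1/2 - 8·x - 3/2·x², so p_0'(2) = -45/2. On the right, p_1'(2) = b, so b = -45/2.

-22.5000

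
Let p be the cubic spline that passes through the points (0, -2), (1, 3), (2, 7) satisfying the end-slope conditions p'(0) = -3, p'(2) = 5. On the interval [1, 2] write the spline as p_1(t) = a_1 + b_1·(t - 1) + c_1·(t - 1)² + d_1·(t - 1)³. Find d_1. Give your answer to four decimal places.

3.2500

Let m_i = p''(x_i). Step sizes h_i = 1, 1; slopes of the chords Δ_i = (y_(i+1) - y_i)/h_i = 5, 4.
  1·m_0 + 4·m_1 + 1·m_2 = 6(Δ_1 - Δ_0) = -6
Clamped end conditions give two more equations: 2h_0·m_0 + h_0·m_1 = 6(Δ_0 - p'(0)) = 48 and h_1·m_1 + 2h_1·m_2 = 6(p'(2) - Δ_1) = 6.
Forward elimination and back-substitution give m_0 = 59/2, m_1 = -11, m_2 = 17/2.
On [1, 2], with p_1(t) = a_1 + b_1·(t - 1) + c_1·(t - 1)² + d_1·(t - 1)³: c_1 = m_1/2 = -11/2, d_1 = (m_2 - m_1)/(6h_1) = 13/4, b_1 = Δ_1 - h_1(2m_1 + m_2)/6 = 25/4.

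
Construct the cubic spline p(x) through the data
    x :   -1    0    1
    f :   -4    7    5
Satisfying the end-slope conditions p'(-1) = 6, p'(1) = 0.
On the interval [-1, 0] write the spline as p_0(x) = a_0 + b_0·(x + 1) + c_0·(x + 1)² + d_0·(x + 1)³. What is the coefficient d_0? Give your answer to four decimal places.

-10.7500

Let M_i = p''(x_i). Step sizes h_i = 1, 1; slopes of the chords Δ_i = (y_(i+1) - y_i)/h_i = 11, -2.
  1·M_0 + 4·M_1 + 1·M_2 = 6(Δ_1 - Δ_0) = -78
Clamped end conditions give two more equations: 2h_0·M_0 + h_0·M_1 = 6(Δ_0 - p'(-1)) = 30 and h_1·M_1 + 2h_1·M_2 = 6(p'(1) - Δ_1) = 12.
Solving the tridiagonal system: M_0 = 63/2, M_1 = -33, M_2 = 45/2.
On [-1, 0], with p_0(x) = a_0 + b_0·(x + 1) + c_0·(x + 1)² + d_0·(x + 1)³: c_0 = M_0/2 = 63/4, d_0 = (M_1 - M_0)/(6h_0) = -43/4, b_0 = Δ_0 - h_0(2M_0 + M_1)/6 = 6.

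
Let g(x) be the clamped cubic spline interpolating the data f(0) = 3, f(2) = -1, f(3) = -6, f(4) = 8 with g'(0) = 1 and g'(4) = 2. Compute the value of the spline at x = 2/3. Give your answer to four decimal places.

Write σ_i for g''(x_i). With h_i = 2, 1, 1 and divided differences Δ_i = -2, -5, 14, the continuity of g' gives the tridiagonal system
  2·σ_0 + 6·σ_1 + 1·σ_2 = 6(Δ_1 - Δ_0) = -18
  1·σ_1 + 4·σ_2 + 1·σ_3 = 6(Δ_2 - Δ_1) = 114
Clamped end conditions give two more equations: 2h_0·σ_0 + h_0·σ_1 = 6(Δ_0 - g'(0)) = -18 and h_2·σ_2 + 2h_2·σ_3 = 6(g'(4) - Δ_2) = -72.
Hence σ_0 = 1, σ_1 = -11, σ_2 = 46, σ_3 = -59.
On [0, 2], g(x) = 3 + 1·x + 1/2·x² - 1·x³.
With x = 2/3: g(2/3) = 97/27.

3.5926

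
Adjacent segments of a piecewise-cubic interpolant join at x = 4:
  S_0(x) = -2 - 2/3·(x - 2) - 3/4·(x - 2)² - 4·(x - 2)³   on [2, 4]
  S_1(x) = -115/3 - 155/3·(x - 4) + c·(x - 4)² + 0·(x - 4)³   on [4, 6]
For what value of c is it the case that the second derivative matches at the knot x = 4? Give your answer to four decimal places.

S_0''(x) = -3/2 - 24·(x - 2), so S_0''(4) = -99/2. On the right, S_1''(4) = 2c, so c = -99/4.

-24.7500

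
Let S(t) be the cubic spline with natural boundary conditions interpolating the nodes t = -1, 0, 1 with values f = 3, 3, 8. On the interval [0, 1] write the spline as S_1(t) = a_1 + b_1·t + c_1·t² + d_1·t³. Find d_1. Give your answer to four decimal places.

-1.2500

With σ_i denoting the second derivative at x_i, h_i = 1, 1, and Δ_i = (y_(i+1) − y_i)/h_i = 0, 5:
  1·σ_0 + 4·σ_1 + 1·σ_2 = 6(Δ_1 - Δ_0) = 30
Natural end conditions: σ_0 = σ_2 = 0.
Solving the tridiagonal system: σ_0 = 0, σ_1 = 15/2, σ_2 = 0.
On [0, 1], with S_1(t) = a_1 + b_1·t + c_1·t² + d_1·t³: c_1 = σ_1/2 = 15/4, d_1 = (σ_2 - σ_1)/(6h_1) = -5/4, b_1 = Δ_1 - h_1(2σ_1 + σ_2)/6 = 5/2.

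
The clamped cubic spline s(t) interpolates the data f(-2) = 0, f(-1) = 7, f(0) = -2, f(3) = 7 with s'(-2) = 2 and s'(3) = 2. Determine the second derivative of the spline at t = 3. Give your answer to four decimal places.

Write σ_i for s''(x_i). With h_i = 1, 1, 3 and divided differences Δ_i = 7, -9, 3, the continuity of s' gives the tridiagonal system
  1·σ_0 + 4·σ_1 + 1·σ_2 = 6(Δ_1 - Δ_0) = -96
  1·σ_1 + 8·σ_2 + 3·σ_3 = 6(Δ_2 - Δ_1) = 72
Clamped end conditions give two more equations: 2h_0·σ_0 + h_0·σ_1 = 6(Δ_0 - s'(-2)) = 30 and h_2·σ_2 + 2h_2·σ_3 = 6(s'(3) - Δ_2) = -6.
Solving the tridiagonal system: σ_0 = 966/29, σ_1 = -1062/29, σ_2 = 498/29, σ_3 = -278/29.

-9.5862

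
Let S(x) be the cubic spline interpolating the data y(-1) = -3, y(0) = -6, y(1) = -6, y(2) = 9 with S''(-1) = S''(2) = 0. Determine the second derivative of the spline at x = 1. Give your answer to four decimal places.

Put M_i = S'' at the i-th knot. Here h = (1, 1, 1) and Δ = (-3, 0, 15), so the interior equations h_(i-1)·M_(i-1) + 2(h_(i-1)+h_i)·M_i + h_i·M_(i+1) = 6(Δ_i − Δ_(i-1)) read
  1·M_0 + 4·M_1 + 1·M_2 = 6(Δ_1 - Δ_0) = 18
  1·M_1 + 4·M_2 + 1·M_3 = 6(Δ_2 - Δ_1) = 90
Natural end conditions: M_0 = M_3 = 0.
Solving the tridiagonal system: M_0 = 0, M_1 = -6/5, M_2 = 114/5, M_3 = 0.

22.8000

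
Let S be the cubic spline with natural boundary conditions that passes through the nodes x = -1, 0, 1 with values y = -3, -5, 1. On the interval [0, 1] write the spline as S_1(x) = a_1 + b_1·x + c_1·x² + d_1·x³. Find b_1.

2

Put M_i = S'' at the i-th knot. Here h = (1, 1) and Δ = (-2, 6), so the interior equations h_(i-1)·M_(i-1) + 2(h_(i-1)+h_i)·M_i + h_i·M_(i+1) = 6(Δ_i − Δ_(i-1)) read
  1·M_0 + 4·M_1 + 1·M_2 = 6(Δ_1 - Δ_0) = 48
Natural end conditions: M_0 = M_2 = 0.
Solving the tridiagonal system: M_0 = 0, M_1 = 12, M_2 = 0.
On [0, 1], with S_1(x) = a_1 + b_1·x + c_1·x² + d_1·x³: c_1 = M_1/2 = 6, d_1 = (M_2 - M_1)/(6h_1) = -2, b_1 = Δ_1 - h_1(2M_1 + M_2)/6 = 2.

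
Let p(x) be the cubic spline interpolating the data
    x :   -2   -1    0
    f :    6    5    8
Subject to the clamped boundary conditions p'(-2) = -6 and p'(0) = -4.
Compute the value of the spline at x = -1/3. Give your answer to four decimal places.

8.1111

Put M_i = p'' at the i-th knot. Here h = (1, 1) and Δ = (-1, 3), so the interior equations h_(i-1)·M_(i-1) + 2(h_(i-1)+h_i)·M_i + h_i·M_(i+1) = 6(Δ_i − Δ_(i-1)) read
  1·M_0 + 4·M_1 + 1·M_2 = 6(Δ_1 - Δ_0) = 24
Clamped end conditions give two more equations: 2h_0·M_0 + h_0·M_1 = 6(Δ_0 - p'(-2)) = 30 and h_1·M_1 + 2h_1·M_2 = 6(p'(0) - Δ_1) = -42.
Solving: M_0 = 10, M_1 = 10, M_2 = -26.
On [-1, 0], p(x) = 5 + 4·(x + 1) + 5·(x + 1)² - 6·(x + 1)³.
With (x + 1) = 2/3: p(-1/3) = 73/9.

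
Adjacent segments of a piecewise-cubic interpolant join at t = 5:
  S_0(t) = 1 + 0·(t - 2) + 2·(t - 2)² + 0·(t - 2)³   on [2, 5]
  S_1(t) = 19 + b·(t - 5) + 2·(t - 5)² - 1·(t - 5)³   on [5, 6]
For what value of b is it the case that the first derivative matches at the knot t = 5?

12

S_0'(t) = 0 + 4·(t - 2) + 0·(t - 2)², so S_0'(5) = 12. On the right, S_1'(5) = b, so b = 12.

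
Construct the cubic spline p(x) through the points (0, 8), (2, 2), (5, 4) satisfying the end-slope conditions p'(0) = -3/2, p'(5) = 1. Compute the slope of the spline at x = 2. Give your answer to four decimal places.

-2.0500

Put m_i = p'' at the i-th knot. Here h = (2, 3) and Δ = (-3, 2/3), so the interior equations h_(i-1)·m_(i-1) + 2(h_(i-1)+h_i)·m_i + h_i·m_(i+1) = 6(Δ_i − Δ_(i-1)) read
  2·m_0 + 10·m_1 + 3·m_2 = 6(Δ_1 - Δ_0) = 22
Clamped end conditions give two more equations: 2h_0·m_0 + h_0·m_1 = 6(Δ_0 - p'(0)) = -9 and h_1·m_1 + 2h_1·m_2 = 6(p'(5) - Δ_1) = 2.
Hence m_0 = -79/20, m_1 = 17/5, m_2 = -41/30.
On [2, 5], p'(x) = b_1 + 2c_1·(x - 2) + 3d_1·(x - 2)² with b_1 = Δ_1 - h_1(2m_1 + m_2)/6 = -41/20, c_1 = m_1/2 = 17/10, d_1 = (m_2 - m_1)/(6h_1) = -143/540. So p'(2) = -41/20.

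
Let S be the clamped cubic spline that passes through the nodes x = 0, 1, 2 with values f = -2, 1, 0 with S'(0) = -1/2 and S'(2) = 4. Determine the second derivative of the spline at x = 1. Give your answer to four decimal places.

-16.5000

With M_i denoting the second derivative at x_i, h_i = 1, 1, and Δ_i = (y_(i+1) − y_i)/h_i = 3, -1:
  1·M_0 + 4·M_1 + 1·M_2 = 6(Δ_1 - Δ_0) = -24
Clamped end conditions give two more equations: 2h_0·M_0 + h_0·M_1 = 6(Δ_0 - S'(0)) = 21 and h_1·M_1 + 2h_1·M_2 = 6(S'(2) - Δ_1) = 30.
Hence M_0 = 75/4, M_1 = -33/2, M_2 = 93/4.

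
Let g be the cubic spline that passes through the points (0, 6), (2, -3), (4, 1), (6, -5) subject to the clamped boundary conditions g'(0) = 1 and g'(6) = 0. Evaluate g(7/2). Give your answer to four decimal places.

With m_i denoting the second derivative at x_i, h_i = 2, 2, 2, and Δ_i = (y_(i+1) − y_i)/h_i = -9/2, 2, -3:
  2·m_0 + 8·m_1 + 2·m_2 = 6(Δ_1 - Δ_0) = 39
  2·m_1 + 8·m_2 + 2·m_3 = 6(Δ_2 - Δ_1) = -30
Clamped end conditions give two more equations: 2h_0·m_0 + h_0·m_1 = 6(Δ_0 - g'(0)) = -33 and h_2·m_2 + 2h_2·m_3 = 6(g'(6) - Δ_2) = 18.
Solving the tridiagonal system: m_0 = -403/30, m_1 = 311/30, m_2 = -128/15, m_3 = 263/30.
On [2, 4], g(x) = -3 - 31/15·(x - 2) + 311/60·(x - 2)² - 63/40·(x - 2)³.
With (x - 2) = 3/2: g(7/2) = 79/320.

0.2469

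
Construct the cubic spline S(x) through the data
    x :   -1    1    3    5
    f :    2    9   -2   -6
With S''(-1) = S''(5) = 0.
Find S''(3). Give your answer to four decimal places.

With M_i denoting the second derivative at x_i, h_i = 2, 2, 2, and Δ_i = (y_(i+1) − y_i)/h_i = 7/2, -11/2, -2:
  2·M_0 + 8·M_1 + 2·M_2 = 6(Δ_1 - Δ_0) = -54
  2·M_1 + 8·M_2 + 2·M_3 = 6(Δ_2 - Δ_1) = 21
Natural end conditions: M_0 = M_3 = 0.
Forward elimination and back-substitution give M_0 = 0, M_1 = -79/10, M_2 = 23/5, M_3 = 0.

4.6000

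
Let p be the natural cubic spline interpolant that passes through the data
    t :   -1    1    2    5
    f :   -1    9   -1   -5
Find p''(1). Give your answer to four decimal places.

-16.4255

Let m_i = p''(x_i). Step sizes h_i = 2, 1, 3; slopes of the chords Δ_i = (y_(i+1) - y_i)/h_i = 5, -10, -4/3.
  2·m_0 + 6·m_1 + 1·m_2 = 6(Δ_1 - Δ_0) = -90
  1·m_1 + 8·m_2 + 3·m_3 = 6(Δ_2 - Δ_1) = 52
Natural end conditions: m_0 = m_3 = 0.
Solving: m_0 = 0, m_1 = -772/47, m_2 = 402/47, m_3 = 0.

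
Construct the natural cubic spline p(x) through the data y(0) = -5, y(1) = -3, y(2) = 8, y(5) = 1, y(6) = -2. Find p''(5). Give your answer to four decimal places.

4.7075

Put σ_i = p'' at the i-th knot. Here h = (1, 1, 3, 1) and Δ = (2, 11, -7/3, -3), so the interior equations h_(i-1)·σ_(i-1) + 2(h_(i-1)+h_i)·σ_i + h_i·σ_(i+1) = 6(Δ_i − Δ_(i-1)) read
  1·σ_0 + 4·σ_1 + 1·σ_2 = 6(Δ_1 - Δ_0) = 54
  1·σ_1 + 8·σ_2 + 3·σ_3 = 6(Δ_2 - Δ_1) = -80
  3·σ_2 + 8·σ_3 + 1·σ_4 = 6(Δ_3 - Δ_2) = -4
Natural end conditions: σ_0 = σ_4 = 0.
Forward elimination and back-substitution give σ_0 = 0, σ_1 = 1799/106, σ_2 = -736/53, σ_3 = 499/106, σ_4 = 0.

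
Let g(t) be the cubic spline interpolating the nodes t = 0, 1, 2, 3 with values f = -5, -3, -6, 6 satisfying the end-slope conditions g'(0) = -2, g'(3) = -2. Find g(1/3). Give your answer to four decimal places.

Put M_i = g'' at the i-th knot. Here h = (1, 1, 1) and Δ = (2, -3, 12), so the interior equations h_(i-1)·M_(i-1) + 2(h_(i-1)+h_i)·M_i + h_i·M_(i+1) = 6(Δ_i − Δ_(i-1)) read
  1·M_0 + 4·M_1 + 1·M_2 = 6(Δ_1 - Δ_0) = -30
  1·M_1 + 4·M_2 + 1·M_3 = 6(Δ_2 - Δ_1) = 90
Clamped end conditions give two more equations: 2h_0·M_0 + h_0·M_1 = 6(Δ_0 - g'(0)) = 24 and h_2·M_2 + 2h_2·M_3 = 6(g'(3) - Δ_2) = -84.
Hence M_0 = 122/5, M_1 = -124/5, M_2 = 224/5, M_3 = -322/5.
On [0, 1], g(t) = -5 - 2·t + 61/5·t² - 41/5·t³.
With t = 1/3: g(1/3) = -623/135.

-4.6148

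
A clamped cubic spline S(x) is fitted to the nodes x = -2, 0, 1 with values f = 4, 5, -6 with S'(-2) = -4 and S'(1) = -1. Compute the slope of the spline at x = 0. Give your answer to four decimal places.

With σ_i denoting the second derivative at x_i, h_i = 2, 1, and Δ_i = (y_(i+1) − y_i)/h_i = 1/2, -11:
  2·σ_0 + 6·σ_1 + 1·σ_2 = 6(Δ_1 - Δ_0) = -69
Clamped end conditions give two more equations: 2h_0·σ_0 + h_0·σ_1 = 6(Δ_0 - S'(-2)) = 27 and h_1·σ_1 + 2h_1·σ_2 = 6(S'(1) - Δ_1) = 60.
Hence σ_0 = 77/4, σ_1 = -25, σ_2 = 85/2.
On [0, 1], S'(x) = b_1 + 2c_1·x + 3d_1·x² with b_1 = Δ_1 - h_1(2σ_1 + σ_2)/6 = -39/4, c_1 = σ_1/2 = -25/2, d_1 = (σ_2 - σ_1)/(6h_1) = 45/4. So S'(0) = -39/4.

-9.7500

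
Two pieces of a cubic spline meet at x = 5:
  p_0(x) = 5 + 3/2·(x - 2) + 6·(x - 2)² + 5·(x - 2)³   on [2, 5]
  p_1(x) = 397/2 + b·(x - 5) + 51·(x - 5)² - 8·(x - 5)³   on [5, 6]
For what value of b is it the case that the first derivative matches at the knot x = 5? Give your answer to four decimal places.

172.5000

p_0'(x) = 3/2 + 12·(x - 2) + 15·(x - 2)², so p_0'(5) = 345/2. On the right, p_1'(5) = b, so b = 345/2.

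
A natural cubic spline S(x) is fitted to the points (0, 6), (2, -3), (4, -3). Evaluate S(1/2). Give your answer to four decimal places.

Put m_i = S'' at the i-th knot. Here h = (2, 2) and Δ = (-9/2, 0), so the interior equations h_(i-1)·m_(i-1) + 2(h_(i-1)+h_i)·m_i + h_i·m_(i+1) = 6(Δ_i − Δ_(i-1)) read
  2·m_0 + 8·m_1 + 2·m_2 = 6(Δ_1 - Δ_0) = 27
Natural end conditions: m_0 = m_2 = 0.
Forward elimination and back-substitution give m_0 = 0, m_1 = 27/8, m_2 = 0.
On [0, 2], S(x) = 6 - 45/8·x + 0·x² + 9/32·x³.
With x = 1/2: S(1/2) = 825/256.

3.2227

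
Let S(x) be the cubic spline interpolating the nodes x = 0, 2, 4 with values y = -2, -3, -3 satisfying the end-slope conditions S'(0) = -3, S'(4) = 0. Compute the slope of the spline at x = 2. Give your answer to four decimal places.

0.3750

Let m_i = S''(x_i). Step sizes h_i = 2, 2; slopes of the chords Δ_i = (y_(i+1) - y_i)/h_i = -1/2, 0.
  2·m_0 + 8·m_1 + 2·m_2 = 6(Δ_1 - Δ_0) = 3
Clamped end conditions give two more equations: 2h_0·m_0 + h_0·m_1 = 6(Δ_0 - S'(0)) = 15 and h_1·m_1 + 2h_1·m_2 = 6(S'(4) - Δ_1) = 0.
Hence m_0 = 33/8, m_1 = -3/4, m_2 = 3/8.
On [2, 4], S'(x) = b_1 + 2c_1·(x - 2) + 3d_1·(x - 2)² with b_1 = Δ_1 - h_1(2m_1 + m_2)/6 = 3/8, c_1 = m_1/2 = -3/8, d_1 = (m_2 - m_1)/(6h_1) = 3/32. So S'(2) = 3/8.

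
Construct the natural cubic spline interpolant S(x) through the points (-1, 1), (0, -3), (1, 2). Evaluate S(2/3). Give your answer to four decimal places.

Let m_i = S''(x_i). Step sizes h_i = 1, 1; slopes of the chords Δ_i = (y_(i+1) - y_i)/h_i = -4, 5.
  1·m_0 + 4·m_1 + 1·m_2 = 6(Δ_1 - Δ_0) = 54
Natural end conditions: m_0 = m_2 = 0.
Forward elimination and back-substitution give m_0 = 0, m_1 = 27/2, m_2 = 0.
On [0, 1], S(x) = -3 + 1/2·x + 27/4·x² - 9/4·x³.
With x = 2/3: S(2/3) = -1/3.

-0.3333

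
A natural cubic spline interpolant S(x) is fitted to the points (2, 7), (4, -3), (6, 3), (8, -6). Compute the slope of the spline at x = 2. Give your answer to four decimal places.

-7.6333

Let M_i = S''(x_i). Step sizes h_i = 2, 2, 2; slopes of the chords Δ_i = (y_(i+1) - y_i)/h_i = -5, 3, -9/2.
  2·M_0 + 8·M_1 + 2·M_2 = 6(Δ_1 - Δ_0) = 48
  2·M_1 + 8·M_2 + 2·M_3 = 6(Δ_2 - Δ_1) = -45
Natural end conditions: M_0 = M_3 = 0.
Hence M_0 = 0, M_1 = 79/10, M_2 = -38/5, M_3 = 0.
On [2, 4], S'(x) = b_0 + 2c_0·(x - 2) + 3d_0·(x - 2)² with b_0 = Δ_0 - h_0(2M_0 + M_1)/6 = -229/30, c_0 = M_0/2 = 0, d_0 = (M_1 - M_0)/(6h_0) = 79/120. So S'(2) = -229/30.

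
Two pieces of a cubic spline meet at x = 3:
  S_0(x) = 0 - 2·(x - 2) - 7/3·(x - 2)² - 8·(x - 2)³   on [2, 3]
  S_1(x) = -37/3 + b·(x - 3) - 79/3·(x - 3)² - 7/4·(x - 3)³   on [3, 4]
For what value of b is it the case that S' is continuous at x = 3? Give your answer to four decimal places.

-30.6667

S_0'(x) = -2 - 14/3·(x - 2) - 24·(x - 2)², so S_0'(3) = -92/3. On the right, S_1'(3) = b, so b = -92/3.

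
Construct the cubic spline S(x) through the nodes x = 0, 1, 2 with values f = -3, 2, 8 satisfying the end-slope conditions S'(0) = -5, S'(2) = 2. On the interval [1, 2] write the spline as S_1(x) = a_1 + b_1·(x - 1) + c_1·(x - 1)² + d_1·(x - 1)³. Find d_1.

-1

Let m_i = S''(x_i). Step sizes h_i = 1, 1; slopes of the chords Δ_i = (y_(i+1) - y_i)/h_i = 5, 6.
  1·m_0 + 4·m_1 + 1·m_2 = 6(Δ_1 - Δ_0) = 6
Clamped end conditions give two more equations: 2h_0·m_0 + h_0·m_1 = 6(Δ_0 - S'(0)) = 60 and h_1·m_1 + 2h_1·m_2 = 6(S'(2) - Δ_1) = -24.
Solving the tridiagonal system: m_0 = 32, m_1 = -4, m_2 = -10.
On [1, 2], with S_1(x) = a_1 + b_1·(x - 1) + c_1·(x - 1)² + d_1·(x - 1)³: c_1 = m_1/2 = -2, d_1 = (m_2 - m_1)/(6h_1) = -1, b_1 = Δ_1 - h_1(2m_1 + m_2)/6 = 9.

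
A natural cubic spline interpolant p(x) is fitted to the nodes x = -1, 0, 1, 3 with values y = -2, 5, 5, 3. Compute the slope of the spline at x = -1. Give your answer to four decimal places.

8.7826

Put σ_i = p'' at the i-th knot. Here h = (1, 1, 2) and Δ = (7, 0, -1), so the interior equations h_(i-1)·σ_(i-1) + 2(h_(i-1)+h_i)·σ_i + h_i·σ_(i+1) = 6(Δ_i − Δ_(i-1)) read
  1·σ_0 + 4·σ_1 + 1·σ_2 = 6(Δ_1 - Δ_0) = -42
  1·σ_1 + 6·σ_2 + 2·σ_3 = 6(Δ_2 - Δ_1) = -6
Natural end conditions: σ_0 = σ_3 = 0.
Solving the tridiagonal system: σ_0 = 0, σ_1 = -246/23, σ_2 = 18/23, σ_3 = 0.
On [-1, 0], p'(x) = b_0 + 2c_0·(x + 1) + 3d_0·(x + 1)² with b_0 = Δ_0 - h_0(2σ_0 + σ_1)/6 = 202/23, c_0 = σ_0/2 = 0, d_0 = (σ_1 - σ_0)/(6h_0) = -41/23. So p'(-1) = 202/23.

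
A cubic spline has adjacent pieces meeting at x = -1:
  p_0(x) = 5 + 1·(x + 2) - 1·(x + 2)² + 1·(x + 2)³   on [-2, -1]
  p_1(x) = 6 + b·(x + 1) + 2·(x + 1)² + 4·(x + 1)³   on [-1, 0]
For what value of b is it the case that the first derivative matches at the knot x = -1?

2

p_0'(x) = 1 - 2·(x + 2) + 3·(x + 2)², so p_0'(-1) = 2. On the right, p_1'(-1) = b, so b = 2.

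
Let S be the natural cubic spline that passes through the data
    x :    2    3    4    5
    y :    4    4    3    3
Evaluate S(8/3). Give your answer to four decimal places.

With M_i denoting the second derivative at x_i, h_i = 1, 1, 1, and Δ_i = (y_(i+1) − y_i)/h_i = 0, -1, 0:
  1·M_0 + 4·M_1 + 1·M_2 = 6(Δ_1 - Δ_0) = -6
  1·M_1 + 4·M_2 + 1·M_3 = 6(Δ_2 - Δ_1) = 6
Natural end conditions: M_0 = M_3 = 0.
Forward elimination and back-substitution give M_0 = 0, M_1 = -2, M_2 = 2, M_3 = 0.
On [2, 3], S(x) = 4 + 1/3·(x - 2) + 0·(x - 2)² - 1/3·(x - 2)³.
With (x - 2) = 2/3: S(8/3) = 334/81.

4.1235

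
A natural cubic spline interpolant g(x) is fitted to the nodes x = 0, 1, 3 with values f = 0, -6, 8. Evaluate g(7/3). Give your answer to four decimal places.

Let M_i = g''(x_i). Step sizes h_i = 1, 2; slopes of the chords Δ_i = (y_(i+1) - y_i)/h_i = -6, 7.
  1·M_0 + 6·M_1 + 2·M_2 = 6(Δ_1 - Δ_0) = 78
Natural end conditions: M_0 = M_2 = 0.
Forward elimination and back-substitution give M_0 = 0, M_1 = 13, M_2 = 0.
On [1, 3], g(x) = -6 - 5/3·(x - 1) + 13/2·(x - 1)² - 13/12·(x - 1)³.
With (x - 1) = 4/3: g(7/3) = 62/81.

0.7654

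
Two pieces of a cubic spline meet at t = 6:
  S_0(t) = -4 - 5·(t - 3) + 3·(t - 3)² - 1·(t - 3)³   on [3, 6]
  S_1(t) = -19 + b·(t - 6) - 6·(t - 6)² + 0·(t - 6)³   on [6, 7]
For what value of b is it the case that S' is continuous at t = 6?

-14

S_0'(t) = -5 + 6·(t - 3) - 3·(t - 3)², so S_0'(6) = -14. On the right, S_1'(6) = b, so b = -14.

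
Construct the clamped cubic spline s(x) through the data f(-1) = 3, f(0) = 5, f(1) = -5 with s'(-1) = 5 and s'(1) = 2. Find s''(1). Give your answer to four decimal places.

Let M_i = s''(x_i). Step sizes h_i = 1, 1; slopes of the chords Δ_i = (y_(i+1) - y_i)/h_i = 2, -10.
  1·M_0 + 4·M_1 + 1·M_2 = 6(Δ_1 - Δ_0) = -72
Clamped end conditions give two more equations: 2h_0·M_0 + h_0·M_1 = 6(Δ_0 - s'(-1)) = -18 and h_1·M_1 + 2h_1·M_2 = 6(s'(1) - Δ_1) = 72.
Hence M_0 = 15/2, M_1 = -33, M_2 = 105/2.

52.5000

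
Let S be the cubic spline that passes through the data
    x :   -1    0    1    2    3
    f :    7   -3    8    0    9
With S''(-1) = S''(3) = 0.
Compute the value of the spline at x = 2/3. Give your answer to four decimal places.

5.1905

Let M_i = S''(x_i). Step sizes h_i = 1, 1, 1, 1; slopes of the chords Δ_i = (y_(i+1) - y_i)/h_i = -10, 11, -8, 9.
  1·M_0 + 4·M_1 + 1·M_2 = 6(Δ_1 - Δ_0) = 126
  1·M_1 + 4·M_2 + 1·M_3 = 6(Δ_2 - Δ_1) = -114
  1·M_2 + 4·M_3 + 1·M_4 = 6(Δ_3 - Δ_2) = 102
Natural end conditions: M_0 = M_4 = 0.
Forward elimination and back-substitution give M_0 = 0, M_1 = 306/7, M_2 = -342/7, M_3 = 264/7, M_4 = 0.
On [0, 1], S(x) = -3 + 32/7·x + 153/7·x² - 108/7·x³.
With x = 2/3: S(2/3) = 109/21.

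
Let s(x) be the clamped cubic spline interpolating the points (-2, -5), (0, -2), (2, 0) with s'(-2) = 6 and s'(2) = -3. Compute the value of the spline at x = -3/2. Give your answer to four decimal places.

Put σ_i = s'' at the i-th knot. Here h = (2, 2) and Δ = (3/2, 1), so the interior equations h_(i-1)·σ_(i-1) + 2(h_(i-1)+h_i)·σ_i + h_i·σ_(i+1) = 6(Δ_i − Δ_(i-1)) read
  2·σ_0 + 8·σ_1 + 2·σ_2 = 6(Δ_1 - Δ_0) = -3
Clamped end conditions give two more equations: 2h_0·σ_0 + h_0·σ_1 = 6(Δ_0 - s'(-2)) = -27 and h_1·σ_1 + 2h_1·σ_2 = 6(s'(2) - Δ_1) = -24.
Solving: σ_0 = -69/8, σ_1 = 15/4, σ_2 = -63/8.
On [-2, 0], s(x) = -5 + 6·(x + 2) - 69/16·(x + 2)² + 33/32·(x + 2)³.
With (x + 2) = 1/2: s(-3/2) = -755/256.

-2.9492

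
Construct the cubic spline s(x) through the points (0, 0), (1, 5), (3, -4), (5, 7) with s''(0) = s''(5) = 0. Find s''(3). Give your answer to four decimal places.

Put M_i = s'' at the i-th knot. Here h = (1, 2, 2) and Δ = (5, -9/2, 11/2), so the interior equations h_(i-1)·M_(i-1) + 2(h_(i-1)+h_i)·M_i + h_i·M_(i+1) = 6(Δ_i − Δ_(i-1)) read
  1·M_0 + 6·M_1 + 2·M_2 = 6(Δ_1 - Δ_0) = -57
  2·M_1 + 8·M_2 + 2·M_3 = 6(Δ_2 - Δ_1) = 60
Natural end conditions: M_0 = M_3 = 0.
Solving: M_0 = 0, M_1 = -144/11, M_2 = 237/22, M_3 = 0.

10.7727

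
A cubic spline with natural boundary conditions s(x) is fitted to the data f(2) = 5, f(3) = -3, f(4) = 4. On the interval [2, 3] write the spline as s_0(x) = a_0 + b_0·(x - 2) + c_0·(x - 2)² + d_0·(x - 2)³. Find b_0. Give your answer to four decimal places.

Let M_i = s''(x_i). Step sizes h_i = 1, 1; slopes of the chords Δ_i = (y_(i+1) - y_i)/h_i = -8, 7.
  1·M_0 + 4·M_1 + 1·M_2 = 6(Δ_1 - Δ_0) = 90
Natural end conditions: M_0 = M_2 = 0.
Solving the tridiagonal system: M_0 = 0, M_1 = 45/2, M_2 = 0.
On [2, 3], with s_0(x) = a_0 + b_0·(x - 2) + c_0·(x - 2)² + d_0·(x - 2)³: c_0 = M_0/2 = 0, d_0 = (M_1 - M_0)/(6h_0) = 15/4, b_0 = Δ_0 - h_0(2M_0 + M_1)/6 = -47/4.

-11.7500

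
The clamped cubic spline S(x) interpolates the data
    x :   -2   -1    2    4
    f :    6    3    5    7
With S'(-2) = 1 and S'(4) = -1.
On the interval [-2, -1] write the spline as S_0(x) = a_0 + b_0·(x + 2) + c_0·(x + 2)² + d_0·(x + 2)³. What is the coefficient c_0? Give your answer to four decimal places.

Let σ_i = S''(x_i). Step sizes h_i = 1, 3, 2; slopes of the chords Δ_i = (y_(i+1) - y_i)/h_i = -3, 2/3, 1.
  1·σ_0 + 8·σ_1 + 3·σ_2 = 6(Δ_1 - Δ_0) = 22
  3·σ_1 + 10·σ_2 + 2·σ_3 = 6(Δ_2 - Δ_1) = 2
Clamped end conditions give two more equations: 2h_0·σ_0 + h_0·σ_1 = 6(Δ_0 - S'(-2)) = -24 and h_2·σ_2 + 2h_2·σ_3 = 6(S'(4) - Δ_2) = -12.
Forward elimination and back-substitution give σ_0 = -562/39, σ_1 = 188/39, σ_2 = -28/39, σ_3 = -103/39.
On [-2, -1], with S_0(x) = a_0 + b_0·(x + 2) + c_0·(x + 2)² + d_0·(x + 2)³: c_0 = σ_0/2 = -281/39, d_0 = (σ_1 - σ_0)/(6h_0) = 125/39, b_0 = Δ_0 - h_0(2σ_0 + σ_1)/6 = 1.

-7.2051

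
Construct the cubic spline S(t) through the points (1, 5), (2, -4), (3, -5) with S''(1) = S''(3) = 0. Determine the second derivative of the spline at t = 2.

Let M_i = S''(x_i). Step sizes h_i = 1, 1; slopes of the chords Δ_i = (y_(i+1) - y_i)/h_i = -9, -1.
  1·M_0 + 4·M_1 + 1·M_2 = 6(Δ_1 - Δ_0) = 48
Natural end conditions: M_0 = M_2 = 0.
Forward elimination and back-substitution give M_0 = 0, M_1 = 12, M_2 = 0.

12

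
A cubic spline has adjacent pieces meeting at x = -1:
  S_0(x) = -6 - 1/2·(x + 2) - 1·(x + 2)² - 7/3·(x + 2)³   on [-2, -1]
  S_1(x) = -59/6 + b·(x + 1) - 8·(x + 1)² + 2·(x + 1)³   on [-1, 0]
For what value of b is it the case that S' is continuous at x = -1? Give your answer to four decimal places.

S_0'(x) = -1/2 - 2·(x + 2) - 7·(x + 2)², so S_0'(-1) = -19/2. On the right, S_1'(-1) = b, so b = -19/2.

-9.5000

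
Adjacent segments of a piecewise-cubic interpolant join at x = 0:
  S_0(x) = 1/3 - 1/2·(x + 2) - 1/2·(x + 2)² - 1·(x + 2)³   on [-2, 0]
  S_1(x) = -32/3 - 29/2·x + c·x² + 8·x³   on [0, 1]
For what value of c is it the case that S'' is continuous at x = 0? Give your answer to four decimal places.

S_0''(x) = -1 - 6·(x + 2), so S_0''(0) = -13. On the right, S_1''(0) = 2c, so c = -13/2.

-6.5000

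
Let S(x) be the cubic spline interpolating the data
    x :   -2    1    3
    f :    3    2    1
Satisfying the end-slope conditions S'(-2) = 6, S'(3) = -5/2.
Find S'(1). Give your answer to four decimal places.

Put σ_i = S'' at the i-th knot. Here h = (3, 2) and Δ = (-1/3, -1/2), so the interior equations h_(i-1)·σ_(i-1) + 2(h_(i-1)+h_i)·σ_i + h_i·σ_(i+1) = 6(Δ_i − Δ_(i-1)) read
  3·σ_0 + 10·σ_1 + 2·σ_2 = 6(Δ_1 - Δ_0) = -1
Clamped end conditions give two more equations: 2h_0·σ_0 + h_0·σ_1 = 6(Δ_0 - S'(-2)) = -38 and h_1·σ_1 + 2h_1·σ_2 = 6(S'(3) - Δ_1) = -12.
Forward elimination and back-substitution give σ_0 = -119/15, σ_1 = 16/5, σ_2 = -23/5.
On [1, 3], S'(x) = b_1 + 2c_1·(x - 1) + 3d_1·(x - 1)² with b_1 = Δ_1 - h_1(2σ_1 + σ_2)/6 = -11/10, c_1 = σ_1/2 = 8/5, d_1 = (σ_2 - σ_1)/(6h_1) = -13/20. So S'(1) = -11/10.

-1.1000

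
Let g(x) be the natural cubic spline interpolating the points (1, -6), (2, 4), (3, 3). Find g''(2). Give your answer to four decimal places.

Write σ_i for g''(x_i). With h_i = 1, 1 and divided differences Δ_i = 10, -1, the continuity of g' gives the tridiagonal system
  1·σ_0 + 4·σ_1 + 1·σ_2 = 6(Δ_1 - Δ_0) = -66
Natural end conditions: σ_0 = σ_2 = 0.
Hence σ_0 = 0, σ_1 = -33/2, σ_2 = 0.

-16.5000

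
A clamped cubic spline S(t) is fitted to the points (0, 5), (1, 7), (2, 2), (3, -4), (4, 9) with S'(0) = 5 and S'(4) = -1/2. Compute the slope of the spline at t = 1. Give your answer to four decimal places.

-1.0089

Write M_i for S''(x_i). With h_i = 1, 1, 1, 1 and divided differences Δ_i = 2, -5, -6, 13, the continuity of S' gives the tridiagonal system
  1·M_0 + 4·M_1 + 1·M_2 = 6(Δ_1 - Δ_0) = -42
  1·M_1 + 4·M_2 + 1·M_3 = 6(Δ_2 - Δ_1) = -6
  1·M_2 + 4·M_3 + 1·M_4 = 6(Δ_3 - Δ_2) = 114
Clamped end conditions give two more equations: 2h_0·M_0 + h_0·M_1 = 6(Δ_0 - S'(0)) = -18 and h_3·M_3 + 2h_3·M_4 = 6(S'(4) - Δ_3) = -81.
Solving: M_0 = -335/56, M_1 = -169/28, M_2 = -95/8, M_3 = 1331/28, M_4 = -3599/56.
On [1, 2], S'(t) = b_1 + 2c_1·(t - 1) + 3d_1·(t - 1)² with b_1 = Δ_1 - h_1(2M_1 + M_2)/6 = -113/112, c_1 = M_1/2 = -169/56, d_1 = (M_2 - M_1)/(6h_1) = -109/112. So S'(1) = -113/112.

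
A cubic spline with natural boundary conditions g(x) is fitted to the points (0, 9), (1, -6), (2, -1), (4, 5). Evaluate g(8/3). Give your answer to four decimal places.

Put M_i = g'' at the i-th knot. Here h = (1, 1, 2) and Δ = (-15, 5, 3), so the interior equations h_(i-1)·M_(i-1) + 2(h_(i-1)+h_i)·M_i + h_i·M_(i+1) = 6(Δ_i − Δ_(i-1)) read
  1·M_0 + 4·M_1 + 1·M_2 = 6(Δ_1 - Δ_0) = 120
  1·M_1 + 6·M_2 + 2·M_3 = 6(Δ_2 - Δ_1) = -12
Natural end conditions: M_0 = M_3 = 0.
Hence M_0 = 0, M_1 = 732/23, M_2 = -168/23, M_3 = 0.
On [2, 4], g(x) = -1 + 181/23·(x - 2) - 84/23·(x - 2)² + 14/23·(x - 2)³.
With (x - 2) = 2/3: g(8/3) = 1741/621.

2.8035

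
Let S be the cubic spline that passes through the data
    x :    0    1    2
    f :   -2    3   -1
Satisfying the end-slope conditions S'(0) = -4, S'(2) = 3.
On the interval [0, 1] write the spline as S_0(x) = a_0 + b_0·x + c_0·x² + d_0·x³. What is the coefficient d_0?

-13

Let m_i = S''(x_i). Step sizes h_i = 1, 1; slopes of the chords Δ_i = (y_(i+1) - y_i)/h_i = 5, -4.
  1·m_0 + 4·m_1 + 1·m_2 = 6(Δ_1 - Δ_0) = -54
Clamped end conditions give two more equations: 2h_0·m_0 + h_0·m_1 = 6(Δ_0 - S'(0)) = 54 and h_1·m_1 + 2h_1·m_2 = 6(S'(2) - Δ_1) = 42.
Forward elimination and back-substitution give m_0 = 44, m_1 = -34, m_2 = 38.
On [0, 1], with S_0(x) = a_0 + b_0·x + c_0·x² + d_0·x³: c_0 = m_0/2 = 22, d_0 = (m_1 - m_0)/(6h_0) = -13, b_0 = Δ_0 - h_0(2m_0 + m_1)/6 = -4.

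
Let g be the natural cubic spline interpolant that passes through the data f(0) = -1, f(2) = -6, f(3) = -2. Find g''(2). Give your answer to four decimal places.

6.5000

Put σ_i = g'' at the i-th knot. Here h = (2, 1) and Δ = (-5/2, 4), so the interior equations h_(i-1)·σ_(i-1) + 2(h_(i-1)+h_i)·σ_i + h_i·σ_(i+1) = 6(Δ_i − Δ_(i-1)) read
  2·σ_0 + 6·σ_1 + 1·σ_2 = 6(Δ_1 - Δ_0) = 39
Natural end conditions: σ_0 = σ_2 = 0.
Solving: σ_0 = 0, σ_1 = 13/2, σ_2 = 0.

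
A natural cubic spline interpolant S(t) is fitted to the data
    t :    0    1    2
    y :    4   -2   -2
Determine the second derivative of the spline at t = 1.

Put σ_i = S'' at the i-th knot. Here h = (1, 1) and Δ = (-6, 0), so the interior equations h_(i-1)·σ_(i-1) + 2(h_(i-1)+h_i)·σ_i + h_i·σ_(i+1) = 6(Δ_i − Δ_(i-1)) read
  1·σ_0 + 4·σ_1 + 1·σ_2 = 6(Δ_1 - Δ_0) = 36
Natural end conditions: σ_0 = σ_2 = 0.
Forward elimination and back-substitution give σ_0 = 0, σ_1 = 9, σ_2 = 0.

9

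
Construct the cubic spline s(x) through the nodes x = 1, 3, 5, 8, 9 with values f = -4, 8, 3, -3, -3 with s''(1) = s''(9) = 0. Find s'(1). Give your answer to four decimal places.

Write M_i for s''(x_i). With h_i = 2, 2, 3, 1 and divided differences Δ_i = 6, -5/2, -2, 0, the continuity of s' gives the tridiagonal system
  2·M_0 + 8·M_1 + 2·M_2 = 6(Δ_1 - Δ_0) = -51
  2·M_1 + 10·M_2 + 3·M_3 = 6(Δ_2 - Δ_1) = 3
  3·M_2 + 8·M_3 + 1·M_4 = 6(Δ_3 - Δ_2) = 12
Natural end conditions: M_0 = M_4 = 0.
Solving the tridiagonal system: M_0 = 0, M_1 = -3597/536, M_2 = 90/67, M_3 = 267/268, M_4 = 0.
On [1, 3], s'(x) = b_0 + 2c_0·(x - 1) + 3d_0·(x - 1)² with b_0 = Δ_0 - h_0(2M_0 + M_1)/6 = 4415/536, c_0 = M_0/2 = 0, d_0 = (M_1 - M_0)/(6h_0) = -1199/2144. So s'(1) = 4415/536.

8.2369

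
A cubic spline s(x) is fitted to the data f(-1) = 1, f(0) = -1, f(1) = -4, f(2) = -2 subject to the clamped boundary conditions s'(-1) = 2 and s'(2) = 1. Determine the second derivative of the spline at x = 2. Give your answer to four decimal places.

-7.8667

With M_i denoting the second derivative at x_i, h_i = 1, 1, 1, and Δ_i = (y_(i+1) − y_i)/h_i = -2, -3, 2:
  1·M_0 + 4·M_1 + 1·M_2 = 6(Δ_1 - Δ_0) = -6
  1·M_1 + 4·M_2 + 1·M_3 = 6(Δ_2 - Δ_1) = 30
Clamped end conditions give two more equations: 2h_0·M_0 + h_0·M_1 = 6(Δ_0 - s'(-1)) = -24 and h_2·M_2 + 2h_2·M_3 = 6(s'(2) - Δ_2) = -6.
Solving: M_0 = -172/15, M_1 = -16/15, M_2 = 146/15, M_3 = -118/15.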